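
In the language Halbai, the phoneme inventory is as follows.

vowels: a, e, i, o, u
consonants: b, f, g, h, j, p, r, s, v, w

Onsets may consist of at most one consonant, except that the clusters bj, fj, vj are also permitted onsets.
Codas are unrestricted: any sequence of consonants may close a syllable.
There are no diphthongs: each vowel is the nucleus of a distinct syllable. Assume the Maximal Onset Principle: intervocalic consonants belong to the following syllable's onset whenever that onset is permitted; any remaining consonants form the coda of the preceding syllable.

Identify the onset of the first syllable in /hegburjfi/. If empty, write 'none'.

Nuclei (vowels): e, u, i → 3 syllables.
σ1/σ2 boundary: cluster /gb/ — the longest permitted-onset suffix is /b/; onset = /b/, preceding coda = /g/.
σ2/σ3 boundary: /rjf/ splits as /rj/ + /f/ (/f/ is the longest suffix that is a licit onset).
Result: heg.burj.fi.
Syllable 1 is /heg/: onset /h/, nucleus /e/, coda /g/.

h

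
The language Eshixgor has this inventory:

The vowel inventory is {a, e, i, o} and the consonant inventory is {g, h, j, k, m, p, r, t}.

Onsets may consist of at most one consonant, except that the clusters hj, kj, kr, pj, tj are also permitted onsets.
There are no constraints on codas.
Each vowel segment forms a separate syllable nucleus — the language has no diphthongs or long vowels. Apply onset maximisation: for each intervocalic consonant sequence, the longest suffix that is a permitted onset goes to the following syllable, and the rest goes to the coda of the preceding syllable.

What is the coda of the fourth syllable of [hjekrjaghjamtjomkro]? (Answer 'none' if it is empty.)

The vowels are e, a, a, o, o — 5 nuclei, so 5 syllables.
V1 /e/ – V2 /a/: /krj/; trying suffixes from longest down, /j/ is the first permitted one, so coda /kr/ | onset /j/.
V2 /a/ – V3 /a/: /ghj/ — longest licit onset from the right is /hj/, leaving /g/ as coda.
V3 /a/ – V4 /o/: cluster /mtj/ — the longest permitted-onset suffix is /tj/; onset = /tj/, preceding coda = /m/.
V4 /o/ – V5 /o/: /mkr/; trying suffixes from longest down, /kr/ is the first permitted one, so coda /m/ | onset /kr/.
Putting it together: hjekr.jag.hjam.tjom.kro.
Syllable 4 is /tjom/: onset /tj/, nucleus /o/, coda /m/.

m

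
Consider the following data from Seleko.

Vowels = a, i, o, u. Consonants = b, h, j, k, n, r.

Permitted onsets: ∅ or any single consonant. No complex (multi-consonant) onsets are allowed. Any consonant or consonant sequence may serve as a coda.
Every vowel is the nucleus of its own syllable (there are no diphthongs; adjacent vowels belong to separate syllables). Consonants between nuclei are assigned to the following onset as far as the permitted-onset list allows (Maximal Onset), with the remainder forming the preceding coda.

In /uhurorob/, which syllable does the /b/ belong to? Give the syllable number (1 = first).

The vowels are u, u, o, o — 4 nuclei, so 4 syllables.
/u…u/ gap (V1→V2): /h/ is a single consonant, so it becomes the next onset.
/u…o/ gap (V2→V3): /r/ → onset of the next syllable (single consonants are always licit onsets).
/o…o/ gap (V3→V4): /r/ → onset of the next syllable (single consonants are always licit onsets).
So the parse is u.hu.ro.rob.
The /b/ is in the coda of syllable 4 (/rob/).

4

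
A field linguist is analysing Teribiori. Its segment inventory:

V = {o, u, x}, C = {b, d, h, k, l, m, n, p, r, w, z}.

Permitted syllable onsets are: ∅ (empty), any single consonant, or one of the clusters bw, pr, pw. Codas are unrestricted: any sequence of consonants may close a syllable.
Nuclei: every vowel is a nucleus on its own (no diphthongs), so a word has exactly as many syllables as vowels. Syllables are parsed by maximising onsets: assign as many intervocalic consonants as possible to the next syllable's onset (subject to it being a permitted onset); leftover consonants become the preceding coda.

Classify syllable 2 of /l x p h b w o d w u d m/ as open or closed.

closed

Vowels present: x, o, u; each is a nucleus, giving 3 syllables.
Between /x/ (V1) and /o/ (V2): cluster /phbw/ — the longest permitted-onset suffix is /bw/; onset = /bw/, preceding coda = /ph/.
Between /o/ (V2) and /u/ (V3): /dw/ — longest licit onset from the right is /w/, leaving /d/ as coda.
So the parse is lxph.bwod.wudm.
Syllable 2 is /bwod/ with coda /d/, so it is closed.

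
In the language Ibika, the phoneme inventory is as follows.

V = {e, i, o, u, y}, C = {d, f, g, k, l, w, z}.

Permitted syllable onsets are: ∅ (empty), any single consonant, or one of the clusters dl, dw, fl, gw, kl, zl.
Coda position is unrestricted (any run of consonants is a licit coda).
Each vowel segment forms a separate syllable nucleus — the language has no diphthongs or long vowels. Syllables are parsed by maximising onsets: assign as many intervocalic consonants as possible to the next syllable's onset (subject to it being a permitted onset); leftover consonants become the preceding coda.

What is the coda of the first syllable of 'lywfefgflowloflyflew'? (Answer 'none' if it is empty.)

w

Vowels present: y, e, o, o, y, e; each is a nucleus, giving 6 syllables.
σ1/σ2 boundary: cluster /wf/ — the longest permitted-onset suffix is /f/; onset = /f/, preceding coda = /w/.
σ2/σ3 boundary: cluster /fgfl/ — the longest permitted-onset suffix is /fl/; onset = /fl/, preceding coda = /fg/.
σ3/σ4 boundary: /wl/ — longest licit onset from the right is /l/, leaving /w/ as coda.
σ4/σ5 boundary: /fl/ — entire cluster is a permitted onset → onset /fl/, coda ∅.
σ5/σ6 boundary: /fl/ is a licit onset in full, so it all attaches to the next syllable.
Result: lyw.fefg.flow.lo.fly.flew.
Syllable 1 is /lyw/: onset /l/, nucleus /y/, coda /w/.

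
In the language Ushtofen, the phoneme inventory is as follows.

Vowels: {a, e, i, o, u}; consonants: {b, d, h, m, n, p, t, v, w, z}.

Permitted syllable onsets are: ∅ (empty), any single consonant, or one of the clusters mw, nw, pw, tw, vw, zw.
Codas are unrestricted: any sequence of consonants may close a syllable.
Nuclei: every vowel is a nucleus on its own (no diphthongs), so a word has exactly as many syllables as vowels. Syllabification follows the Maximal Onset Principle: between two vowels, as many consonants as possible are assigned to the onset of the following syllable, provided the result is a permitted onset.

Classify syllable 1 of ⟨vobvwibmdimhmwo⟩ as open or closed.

Nuclei (vowels): o, i, i, o → 4 syllables.
V1 /o/ – V2 /i/: /bvw/; trying suffixes from longest down, /vw/ is the first permitted one, so coda /b/ | onset /vw/.
V2 /i/ – V3 /i/: cluster /bmd/ — the longest permitted-onset suffix is /d/; onset = /d/, preceding coda = /bm/.
V3 /i/ – V4 /o/: cluster /mhmw/ — the longest permitted-onset suffix is /mw/; onset = /mw/, preceding coda = /mh/.
So the parse is vob.vwibm.dimh.mwo.
Syllable 1 is /vob/ with coda /b/, so it is closed.

closed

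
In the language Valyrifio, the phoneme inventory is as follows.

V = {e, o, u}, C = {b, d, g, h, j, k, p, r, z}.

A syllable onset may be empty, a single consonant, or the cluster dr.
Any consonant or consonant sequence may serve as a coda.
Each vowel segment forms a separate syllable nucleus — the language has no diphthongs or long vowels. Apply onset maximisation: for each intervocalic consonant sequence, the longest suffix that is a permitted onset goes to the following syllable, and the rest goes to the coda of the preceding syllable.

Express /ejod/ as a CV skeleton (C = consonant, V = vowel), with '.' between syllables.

Vowels present: e, o; each is a nucleus, giving 2 syllables.
/e…o/ gap (V1→V2): /j/ is a single consonant, so it becomes the next onset.
Result: e.jod.
Mapping each syllable to C/V: /e/ → V, /jod/ → CVC.

V.CVC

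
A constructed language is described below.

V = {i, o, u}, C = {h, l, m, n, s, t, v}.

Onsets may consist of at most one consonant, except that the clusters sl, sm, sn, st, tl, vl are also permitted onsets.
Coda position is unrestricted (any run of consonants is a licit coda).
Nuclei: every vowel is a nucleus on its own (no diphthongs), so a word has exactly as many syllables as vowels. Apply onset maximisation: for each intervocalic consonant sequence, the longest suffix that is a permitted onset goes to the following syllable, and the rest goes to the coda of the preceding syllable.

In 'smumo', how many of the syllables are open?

The vowels are u, o — 2 nuclei, so 2 syllables.
Between /u/ (V1) and /o/ (V2): /m/ is a single consonant, so it becomes the next onset.
Result: smu.mo.
Classifying each syllable: /smu/ (open), /mo/ (open).
Open syllables: 2.

2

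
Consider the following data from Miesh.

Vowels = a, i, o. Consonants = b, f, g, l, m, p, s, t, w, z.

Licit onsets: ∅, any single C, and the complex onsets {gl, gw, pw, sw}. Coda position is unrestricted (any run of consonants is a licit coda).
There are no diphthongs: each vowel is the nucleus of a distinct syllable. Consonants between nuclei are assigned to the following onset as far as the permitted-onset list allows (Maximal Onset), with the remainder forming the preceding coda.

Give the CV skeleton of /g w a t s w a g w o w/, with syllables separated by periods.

Vowels present: a, a, o; each is a nucleus, giving 3 syllables.
Between /a/ (V1) and /a/ (V2): /tsw/ — longest licit onset from the right is /sw/, leaving /t/ as coda.
Between /a/ (V2) and /o/ (V3): /gw/ — entire cluster is a permitted onset → onset /gw/, coda ∅.
So the parse is gwat.swa.gwow.
Mapping each syllable to C/V: /gwat/ → CCVC, /swa/ → CCV, /gwow/ → CCVC.

CCVC.CCV.CCVC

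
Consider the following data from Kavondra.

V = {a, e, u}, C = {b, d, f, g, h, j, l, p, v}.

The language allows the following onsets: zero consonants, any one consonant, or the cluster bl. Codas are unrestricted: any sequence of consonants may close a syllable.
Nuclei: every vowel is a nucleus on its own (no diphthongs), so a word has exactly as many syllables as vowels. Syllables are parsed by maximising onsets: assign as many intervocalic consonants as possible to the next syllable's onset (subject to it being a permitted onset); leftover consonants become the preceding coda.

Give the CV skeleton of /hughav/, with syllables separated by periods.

CVC.CVC

Nuclei (vowels): u, a → 2 syllables.
Between /u/ (V1) and /a/ (V2): cluster /gh/ — the longest permitted-onset suffix is /h/; onset = /h/, preceding coda = /g/.
So the parse is hug.hav.
Mapping each syllable to C/V: /hug/ → CVC, /hav/ → CVC.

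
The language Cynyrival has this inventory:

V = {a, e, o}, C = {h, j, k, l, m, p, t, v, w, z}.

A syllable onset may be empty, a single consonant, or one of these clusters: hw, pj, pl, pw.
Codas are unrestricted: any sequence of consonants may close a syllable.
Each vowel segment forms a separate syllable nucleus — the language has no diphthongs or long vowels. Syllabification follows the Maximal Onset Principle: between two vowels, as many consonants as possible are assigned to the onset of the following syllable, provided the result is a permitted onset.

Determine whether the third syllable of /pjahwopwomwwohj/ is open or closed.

Vowels present: a, o, o, o; each is a nucleus, giving 4 syllables.
Between /a/ (V1) and /o/ (V2): /hw/ — entire cluster is a permitted onset → onset /hw/, coda ∅.
Between /o/ (V2) and /o/ (V3): cluster /pw/ — /pw/ is itself a permitted onset, so the whole cluster goes right; preceding coda = ∅.
Between /o/ (V3) and /o/ (V4): /mww/ — longest licit onset from the right is /w/, leaving /mw/ as coda.
Syllabification: pja.hwo.pwomw.wohj.
Syllable 3 is /pwomw/ with coda /mw/, so it is closed.

closed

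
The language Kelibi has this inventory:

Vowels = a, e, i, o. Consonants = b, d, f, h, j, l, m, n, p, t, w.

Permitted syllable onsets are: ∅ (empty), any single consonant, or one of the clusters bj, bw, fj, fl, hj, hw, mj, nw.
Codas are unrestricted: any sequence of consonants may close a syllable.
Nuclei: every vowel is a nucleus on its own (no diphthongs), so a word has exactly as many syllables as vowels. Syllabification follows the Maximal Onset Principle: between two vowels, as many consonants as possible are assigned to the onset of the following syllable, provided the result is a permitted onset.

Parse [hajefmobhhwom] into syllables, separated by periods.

Nuclei (vowels): a, e, o, o → 4 syllables.
Between /a/ (V1) and /e/ (V2): just /j/ — single C goes to the following onset.
Between /e/ (V2) and /o/ (V3): /fm/; trying suffixes from longest down, /m/ is the first permitted one, so coda /f/ | onset /m/.
Between /o/ (V3) and /o/ (V4): /bhhw/ splits as /bh/ + /hw/ (/hw/ is the longest suffix that is a licit onset).

ha.jef.mobh.hwom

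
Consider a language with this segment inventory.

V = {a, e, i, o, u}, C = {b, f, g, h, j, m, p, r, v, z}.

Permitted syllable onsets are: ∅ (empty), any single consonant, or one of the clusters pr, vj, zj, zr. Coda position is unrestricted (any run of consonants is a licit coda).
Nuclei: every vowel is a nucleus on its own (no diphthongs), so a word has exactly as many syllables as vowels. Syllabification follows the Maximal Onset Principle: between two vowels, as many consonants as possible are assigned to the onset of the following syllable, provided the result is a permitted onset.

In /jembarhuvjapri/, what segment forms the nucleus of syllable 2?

The vowels are e, a, u, a, i — 5 nuclei, so 5 syllables.
The second nucleus (vowel 2 from the left) is /a/.

a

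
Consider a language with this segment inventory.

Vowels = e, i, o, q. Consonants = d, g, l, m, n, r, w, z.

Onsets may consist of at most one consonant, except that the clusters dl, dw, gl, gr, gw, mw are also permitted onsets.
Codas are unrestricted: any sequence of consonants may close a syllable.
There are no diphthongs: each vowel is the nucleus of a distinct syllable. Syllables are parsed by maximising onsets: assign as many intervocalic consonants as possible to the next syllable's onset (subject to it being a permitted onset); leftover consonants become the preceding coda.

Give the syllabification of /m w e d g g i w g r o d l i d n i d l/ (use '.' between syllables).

The vowels are e, i, o, i, i — 5 nuclei, so 5 syllables.
/e…i/ gap (V1→V2): cluster /dgg/ — the longest permitted-onset suffix is /g/; onset = /g/, preceding coda = /dg/.
/i…o/ gap (V2→V3): /wgr/; trying suffixes from longest down, /gr/ is the first permitted one, so coda /w/ | onset /gr/.
/o…i/ gap (V3→V4): cluster /dl/ — /dl/ is itself a permitted onset, so the whole cluster goes right; preceding coda = ∅.
/i…i/ gap (V4→V5): /dn/; trying suffixes from longest down, /n/ is the first permitted one, so coda /d/ | onset /n/.

mwedg.giw.gro.dlid.nidl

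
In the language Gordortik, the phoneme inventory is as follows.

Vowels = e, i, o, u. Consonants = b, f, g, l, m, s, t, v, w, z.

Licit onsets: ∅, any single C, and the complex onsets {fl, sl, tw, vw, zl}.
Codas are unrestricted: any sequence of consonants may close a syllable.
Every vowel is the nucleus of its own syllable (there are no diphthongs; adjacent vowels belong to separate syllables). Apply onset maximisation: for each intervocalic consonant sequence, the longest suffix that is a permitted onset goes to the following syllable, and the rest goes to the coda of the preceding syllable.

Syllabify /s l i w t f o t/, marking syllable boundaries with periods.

Nuclei (vowels): i, o → 2 syllables.
/i…o/ gap (V1→V2): /wtf/; trying suffixes from longest down, /f/ is the first permitted one, so coda /wt/ | onset /f/.

sliwt.fot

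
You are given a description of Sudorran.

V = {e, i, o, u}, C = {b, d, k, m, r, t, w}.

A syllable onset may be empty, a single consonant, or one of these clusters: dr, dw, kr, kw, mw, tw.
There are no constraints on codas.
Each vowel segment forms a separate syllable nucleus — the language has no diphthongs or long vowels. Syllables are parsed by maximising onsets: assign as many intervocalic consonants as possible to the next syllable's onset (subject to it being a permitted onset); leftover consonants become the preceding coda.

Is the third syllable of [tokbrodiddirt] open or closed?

closed

Vowels present: o, o, i, i; each is a nucleus, giving 4 syllables.
Between /o/ (V1) and /o/ (V2): /kbr/ splits as /kb/ + /r/ (/r/ is the longest suffix that is a licit onset).
Between /o/ (V2) and /i/ (V3): /d/ → onset of the next syllable (single consonants are always licit onsets).
Between /i/ (V3) and /i/ (V4): /dd/; trying suffixes from longest down, /d/ is the first permitted one, so coda /d/ | onset /d/.
Result: tokb.ro.did.dirt.
Syllable 3 is /did/ with coda /d/, so it is closed.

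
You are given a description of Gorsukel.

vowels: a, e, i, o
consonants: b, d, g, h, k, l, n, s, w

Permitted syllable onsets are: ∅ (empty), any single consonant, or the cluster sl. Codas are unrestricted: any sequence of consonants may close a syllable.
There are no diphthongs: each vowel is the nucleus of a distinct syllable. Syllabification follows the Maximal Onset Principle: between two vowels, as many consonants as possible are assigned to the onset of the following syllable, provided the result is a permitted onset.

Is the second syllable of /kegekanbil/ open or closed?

open

Nuclei (vowels): e, e, a, i → 4 syllables.
Between /e/ (V1) and /e/ (V2): /g/ is a single consonant, so it becomes the next onset.
Between /e/ (V2) and /a/ (V3): /k/ is a single consonant, so it becomes the next onset.
Between /a/ (V3) and /i/ (V4): /nb/ splits as /n/ + /b/ (/b/ is the longest suffix that is a licit onset).
Result: ke.ge.kan.bil.
Syllable 2 is /ge/; it ends in its nucleus with no coda, so it is open.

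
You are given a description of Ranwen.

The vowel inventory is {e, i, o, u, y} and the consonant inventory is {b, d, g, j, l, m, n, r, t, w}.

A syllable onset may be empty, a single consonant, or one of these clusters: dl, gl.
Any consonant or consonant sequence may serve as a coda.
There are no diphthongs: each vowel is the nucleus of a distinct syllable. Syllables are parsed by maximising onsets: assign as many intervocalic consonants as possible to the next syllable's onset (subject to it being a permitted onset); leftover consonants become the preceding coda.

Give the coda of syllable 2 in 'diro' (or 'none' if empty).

Vowels present: i, o; each is a nucleus, giving 2 syllables.
σ1/σ2 boundary: /r/ is a single consonant, so it becomes the next onset.
Syllabification: di.ro.
Syllable 2 is /ro/: onset /r/, nucleus /o/, coda ∅.

none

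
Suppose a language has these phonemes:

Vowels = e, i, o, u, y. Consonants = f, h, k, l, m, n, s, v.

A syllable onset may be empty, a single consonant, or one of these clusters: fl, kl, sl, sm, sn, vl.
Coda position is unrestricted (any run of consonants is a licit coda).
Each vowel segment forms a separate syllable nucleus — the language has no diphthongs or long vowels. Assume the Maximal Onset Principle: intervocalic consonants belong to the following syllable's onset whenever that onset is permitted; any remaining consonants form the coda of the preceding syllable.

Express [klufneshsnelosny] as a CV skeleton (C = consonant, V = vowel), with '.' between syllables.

CCVC.CVCC.CCV.CV.CCV

Vowels present: u, e, e, o, y; each is a nucleus, giving 5 syllables.
/u…e/ gap (V1→V2): cluster /fn/ — the longest permitted-onset suffix is /n/; onset = /n/, preceding coda = /f/.
/e…e/ gap (V2→V3): cluster /shsn/ — the longest permitted-onset suffix is /sn/; onset = /sn/, preceding coda = /sh/.
/e…o/ gap (V3→V4): /l/ → onset of the next syllable (single consonants are always licit onsets).
/o…y/ gap (V4→V5): /sn/ — entire cluster is a permitted onset → onset /sn/, coda ∅.
Syllabification: kluf.nesh.sne.lo.sny.
Mapping each syllable to C/V: /kluf/ → CCVC, /nesh/ → CVCC, /sne/ → CCV, /lo/ → CV, /sny/ → CCV.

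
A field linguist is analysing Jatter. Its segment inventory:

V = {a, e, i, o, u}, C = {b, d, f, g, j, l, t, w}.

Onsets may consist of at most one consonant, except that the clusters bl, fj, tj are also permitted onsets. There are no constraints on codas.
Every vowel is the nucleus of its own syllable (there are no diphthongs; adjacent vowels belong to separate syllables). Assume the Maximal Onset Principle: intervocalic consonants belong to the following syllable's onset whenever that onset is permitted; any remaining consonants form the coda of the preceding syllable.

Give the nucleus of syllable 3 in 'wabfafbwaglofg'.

The vowels are a, a, a, o — 4 nuclei, so 4 syllables.
The third nucleus (vowel 3 from the left) is /a/.

a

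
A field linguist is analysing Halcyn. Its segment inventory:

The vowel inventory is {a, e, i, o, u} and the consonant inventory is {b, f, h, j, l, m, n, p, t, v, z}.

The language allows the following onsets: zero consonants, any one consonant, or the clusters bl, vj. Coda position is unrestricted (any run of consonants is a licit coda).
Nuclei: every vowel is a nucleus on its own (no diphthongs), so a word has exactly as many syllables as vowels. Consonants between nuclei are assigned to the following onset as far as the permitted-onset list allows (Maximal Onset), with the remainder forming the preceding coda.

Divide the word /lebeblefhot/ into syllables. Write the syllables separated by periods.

Vowels present: e, e, e, o; each is a nucleus, giving 4 syllables.
Between /e/ (V1) and /e/ (V2): /b/ → onset of the next syllable (single consonants are always licit onsets).
Between /e/ (V2) and /e/ (V3): /bl/ is a licit onset in full, so it all attaches to the next syllable.
Between /e/ (V3) and /o/ (V4): cluster /fh/ — the longest permitted-onset suffix is /h/; onset = /h/, preceding coda = /f/.

le.be.blef.hot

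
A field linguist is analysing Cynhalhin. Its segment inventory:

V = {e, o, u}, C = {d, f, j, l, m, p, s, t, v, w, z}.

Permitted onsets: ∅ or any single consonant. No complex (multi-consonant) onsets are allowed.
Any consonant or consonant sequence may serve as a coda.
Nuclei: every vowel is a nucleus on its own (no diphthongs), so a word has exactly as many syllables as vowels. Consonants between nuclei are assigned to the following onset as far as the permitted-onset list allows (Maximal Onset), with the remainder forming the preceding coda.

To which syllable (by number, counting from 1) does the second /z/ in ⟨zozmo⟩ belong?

Nuclei (vowels): o, o → 2 syllables.
/o…o/ gap (V1→V2): /zm/; trying suffixes from longest down, /m/ is the first permitted one, so coda /z/ | onset /m/.
So the parse is zoz.mo.
The second /z/ is in the coda of syllable 1 (/zoz/).

1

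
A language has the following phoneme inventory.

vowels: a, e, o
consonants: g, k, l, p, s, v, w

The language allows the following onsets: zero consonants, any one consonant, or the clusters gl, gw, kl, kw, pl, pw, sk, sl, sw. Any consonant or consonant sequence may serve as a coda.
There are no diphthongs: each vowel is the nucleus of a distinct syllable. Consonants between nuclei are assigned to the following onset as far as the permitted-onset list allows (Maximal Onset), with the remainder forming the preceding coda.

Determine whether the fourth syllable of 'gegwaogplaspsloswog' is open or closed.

closed

The vowels are e, a, o, a, o, o — 6 nuclei, so 6 syllables.
σ1/σ2 boundary: cluster /gw/ — /gw/ is itself a permitted onset, so the whole cluster goes right; preceding coda = ∅.
σ2/σ3 boundary: hiatus — the boundary sits between the two vowels.
σ3/σ4 boundary: /gpl/; trying suffixes from longest down, /pl/ is the first permitted one, so coda /g/ | onset /pl/.
σ4/σ5 boundary: /spsl/; trying suffixes from longest down, /sl/ is the first permitted one, so coda /sp/ | onset /sl/.
σ5/σ6 boundary: cluster /sw/ — /sw/ is itself a permitted onset, so the whole cluster goes right; preceding coda = ∅.
So the parse is ge.gwa.og.plasp.slo.swog.
Syllable 4 is /plasp/ with coda /sp/, so it is closed.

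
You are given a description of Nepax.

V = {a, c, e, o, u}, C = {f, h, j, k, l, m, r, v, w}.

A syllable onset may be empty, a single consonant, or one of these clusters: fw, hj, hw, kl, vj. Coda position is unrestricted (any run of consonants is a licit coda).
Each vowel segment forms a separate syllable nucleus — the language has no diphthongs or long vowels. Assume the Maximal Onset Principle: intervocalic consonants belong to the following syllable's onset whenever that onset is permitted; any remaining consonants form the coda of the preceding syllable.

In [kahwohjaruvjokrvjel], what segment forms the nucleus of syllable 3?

a

Nuclei (vowels): a, o, a, u, o, e → 6 syllables.
The third nucleus (vowel 3 from the left) is /a/.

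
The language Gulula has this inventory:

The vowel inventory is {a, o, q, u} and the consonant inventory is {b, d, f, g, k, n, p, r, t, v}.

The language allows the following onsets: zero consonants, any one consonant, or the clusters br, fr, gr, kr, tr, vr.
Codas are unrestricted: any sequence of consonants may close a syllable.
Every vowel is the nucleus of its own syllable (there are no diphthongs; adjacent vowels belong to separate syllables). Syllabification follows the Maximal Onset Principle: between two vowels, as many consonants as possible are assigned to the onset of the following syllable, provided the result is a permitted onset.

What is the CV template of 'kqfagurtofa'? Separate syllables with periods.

CV.CV.CVC.CV.CV

Nuclei (vowels): q, a, u, o, a → 5 syllables.
/q…a/ gap (V1→V2): /f/ → onset of the next syllable (single consonants are always licit onsets).
/a…u/ gap (V2→V3): just /g/ — single C goes to the following onset.
/u…o/ gap (V3→V4): cluster /rt/ — the longest permitted-onset suffix is /t/; onset = /t/, preceding coda = /r/.
/o…a/ gap (V4→V5): /f/ → onset of the next syllable (single consonants are always licit onsets).
So the parse is kq.fa.gur.to.fa.
Mapping each syllable to C/V: /kq/ → CV, /fa/ → CV, /gur/ → CVC, /to/ → CV, /fa/ → CV.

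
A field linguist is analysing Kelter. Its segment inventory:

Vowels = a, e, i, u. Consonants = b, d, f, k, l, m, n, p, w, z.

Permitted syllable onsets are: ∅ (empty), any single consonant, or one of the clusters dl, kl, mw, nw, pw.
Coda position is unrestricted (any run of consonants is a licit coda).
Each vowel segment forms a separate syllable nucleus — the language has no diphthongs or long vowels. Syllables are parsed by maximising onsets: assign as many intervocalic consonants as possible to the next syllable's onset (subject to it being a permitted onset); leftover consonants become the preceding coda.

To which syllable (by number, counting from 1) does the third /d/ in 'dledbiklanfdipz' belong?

Vowels present: e, i, a, i; each is a nucleus, giving 4 syllables.
/e…i/ gap (V1→V2): cluster /db/ — the longest permitted-onset suffix is /b/; onset = /b/, preceding coda = /d/.
/i…a/ gap (V2→V3): /kl/ is a licit onset in full, so it all attaches to the next syllable.
/a…i/ gap (V3→V4): cluster /nfd/ — the longest permitted-onset suffix is /d/; onset = /d/, preceding coda = /nf/.
Putting it together: dled.bi.klanf.dipz.
The third /d/ is in the onset of syllable 4 (/dipz/).

4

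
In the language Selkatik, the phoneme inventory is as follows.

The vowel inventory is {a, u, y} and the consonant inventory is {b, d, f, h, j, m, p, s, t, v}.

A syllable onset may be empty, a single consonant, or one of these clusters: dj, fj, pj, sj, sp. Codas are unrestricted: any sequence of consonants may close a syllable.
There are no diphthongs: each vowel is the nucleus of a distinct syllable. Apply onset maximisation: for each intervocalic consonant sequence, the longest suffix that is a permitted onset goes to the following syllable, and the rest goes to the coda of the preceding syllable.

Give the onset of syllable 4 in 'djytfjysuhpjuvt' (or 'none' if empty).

Vowels present: y, y, u, u; each is a nucleus, giving 4 syllables.
Between /y/ (V1) and /y/ (V2): /tfj/; trying suffixes from longest down, /fj/ is the first permitted one, so coda /t/ | onset /fj/.
Between /y/ (V2) and /u/ (V3): /s/ → onset of the next syllable (single consonants are always licit onsets).
Between /u/ (V3) and /u/ (V4): /hpj/ — longest licit onset from the right is /pj/, leaving /h/ as coda.
Syllabification: djyt.fjy.suh.pjuvt.
Syllable 4 is /pjuvt/: onset /pj/, nucleus /u/, coda /vt/.

pj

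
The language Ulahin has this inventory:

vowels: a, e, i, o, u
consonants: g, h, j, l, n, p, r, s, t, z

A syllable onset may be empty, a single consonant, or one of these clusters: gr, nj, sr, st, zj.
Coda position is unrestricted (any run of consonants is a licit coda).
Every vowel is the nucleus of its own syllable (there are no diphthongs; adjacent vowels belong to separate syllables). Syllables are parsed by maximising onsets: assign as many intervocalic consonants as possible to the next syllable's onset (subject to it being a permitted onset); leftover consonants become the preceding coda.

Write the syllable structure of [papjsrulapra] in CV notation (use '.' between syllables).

CVCC.CCV.CVC.CV

Vowels present: a, u, a, a; each is a nucleus, giving 4 syllables.
V1 /a/ – V2 /u/: cluster /pjsr/ — the longest permitted-onset suffix is /sr/; onset = /sr/, preceding coda = /pj/.
V2 /u/ – V3 /a/: /l/ → onset of the next syllable (single consonants are always licit onsets).
V3 /a/ – V4 /a/: cluster /pr/ — the longest permitted-onset suffix is /r/; onset = /r/, preceding coda = /p/.
So the parse is papj.sru.lap.ra.
Mapping each syllable to C/V: /papj/ → CVCC, /sru/ → CCV, /lap/ → CVC, /ra/ → CV.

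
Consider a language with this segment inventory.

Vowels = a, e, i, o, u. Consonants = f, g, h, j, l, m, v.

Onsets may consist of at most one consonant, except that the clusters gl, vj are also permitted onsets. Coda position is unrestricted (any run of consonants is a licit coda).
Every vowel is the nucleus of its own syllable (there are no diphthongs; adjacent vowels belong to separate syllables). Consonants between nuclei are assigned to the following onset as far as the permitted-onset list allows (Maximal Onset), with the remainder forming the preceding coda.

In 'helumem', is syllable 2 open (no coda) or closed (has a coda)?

Nuclei (vowels): e, u, e → 3 syllables.
V1 /e/ – V2 /u/: /l/ → onset of the next syllable (single consonants are always licit onsets).
V2 /u/ – V3 /e/: /m/ is a single consonant, so it becomes the next onset.
Result: he.lu.mem.
Syllable 2 is /lu/; it ends in its nucleus with no coda, so it is open.

open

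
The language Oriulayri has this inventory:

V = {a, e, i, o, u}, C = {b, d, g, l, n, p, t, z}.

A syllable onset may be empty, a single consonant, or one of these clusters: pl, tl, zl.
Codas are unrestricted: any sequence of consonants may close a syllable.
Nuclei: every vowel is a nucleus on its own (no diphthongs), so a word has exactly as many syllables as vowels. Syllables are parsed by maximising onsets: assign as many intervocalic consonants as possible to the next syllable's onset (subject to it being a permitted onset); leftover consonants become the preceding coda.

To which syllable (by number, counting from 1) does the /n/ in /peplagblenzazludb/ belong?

Vowels present: e, a, e, a, u; each is a nucleus, giving 5 syllables.
/e…a/ gap (V1→V2): /pl/ is a licit onset in full, so it all attaches to the next syllable.
/a…e/ gap (V2→V3): /gbl/; trying suffixes from longest down, /l/ is the first permitted one, so coda /gb/ | onset /l/.
/e…a/ gap (V3→V4): /nz/ splits as /n/ + /z/ (/z/ is the longest suffix that is a licit onset).
/a…u/ gap (V4→V5): /zl/ — entire cluster is a permitted onset → onset /zl/, coda ∅.
Syllabification: pe.plagb.len.za.zludb.
The /n/ is in the coda of syllable 3 (/len/).

3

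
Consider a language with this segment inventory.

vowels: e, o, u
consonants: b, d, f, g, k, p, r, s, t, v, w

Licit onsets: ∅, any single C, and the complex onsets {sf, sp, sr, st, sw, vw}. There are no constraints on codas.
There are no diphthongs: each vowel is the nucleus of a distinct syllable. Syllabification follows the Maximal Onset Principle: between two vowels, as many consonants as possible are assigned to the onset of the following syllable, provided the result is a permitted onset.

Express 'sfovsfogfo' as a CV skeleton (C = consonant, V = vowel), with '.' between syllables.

CCVC.CCVC.CV

Nuclei (vowels): o, o, o → 3 syllables.
Between /o/ (V1) and /o/ (V2): /vsf/ splits as /v/ + /sf/ (/sf/ is the longest suffix that is a licit onset).
Between /o/ (V2) and /o/ (V3): /gf/ — longest licit onset from the right is /f/, leaving /g/ as coda.
Putting it together: sfov.sfog.fo.
Mapping each syllable to C/V: /sfov/ → CCVC, /sfog/ → CCVC, /fo/ → CV.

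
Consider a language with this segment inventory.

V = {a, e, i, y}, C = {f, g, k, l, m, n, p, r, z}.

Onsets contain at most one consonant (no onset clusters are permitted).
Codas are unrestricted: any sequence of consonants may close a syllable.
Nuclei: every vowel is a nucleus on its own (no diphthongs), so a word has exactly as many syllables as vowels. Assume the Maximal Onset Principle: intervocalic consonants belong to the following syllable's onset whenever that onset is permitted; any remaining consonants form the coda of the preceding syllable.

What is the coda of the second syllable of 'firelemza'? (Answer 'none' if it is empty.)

none

Vowels present: i, e, e, a; each is a nucleus, giving 4 syllables.
V1 /i/ – V2 /e/: /r/ → onset of the next syllable (single consonants are always licit onsets).
V2 /e/ – V3 /e/: just /l/ — single C goes to the following onset.
V3 /e/ – V4 /a/: /mz/ — longest licit onset from the right is /z/, leaving /m/ as coda.
Putting it together: fi.re.lem.za.
Syllable 2 is /re/: onset /r/, nucleus /e/, coda ∅.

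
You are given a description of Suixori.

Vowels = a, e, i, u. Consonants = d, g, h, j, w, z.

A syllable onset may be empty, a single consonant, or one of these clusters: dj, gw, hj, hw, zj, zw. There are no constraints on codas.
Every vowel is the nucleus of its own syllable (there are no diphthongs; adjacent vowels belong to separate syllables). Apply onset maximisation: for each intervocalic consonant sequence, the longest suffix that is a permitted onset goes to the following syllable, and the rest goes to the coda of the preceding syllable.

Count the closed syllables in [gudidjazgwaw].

Vowels present: u, i, a, a; each is a nucleus, giving 4 syllables.
σ1/σ2 boundary: just /d/ — single C goes to the following onset.
σ2/σ3 boundary: /dj/ is a licit onset in full, so it all attaches to the next syllable.
σ3/σ4 boundary: cluster /zgw/ — the longest permitted-onset suffix is /gw/; onset = /gw/, preceding coda = /z/.
Syllabification: gu.di.djaz.gwaw.
Classifying each syllable: /gu/ (open), /di/ (open), /djaz/ (closed), /gwaw/ (closed).
Closed syllables: 2.

2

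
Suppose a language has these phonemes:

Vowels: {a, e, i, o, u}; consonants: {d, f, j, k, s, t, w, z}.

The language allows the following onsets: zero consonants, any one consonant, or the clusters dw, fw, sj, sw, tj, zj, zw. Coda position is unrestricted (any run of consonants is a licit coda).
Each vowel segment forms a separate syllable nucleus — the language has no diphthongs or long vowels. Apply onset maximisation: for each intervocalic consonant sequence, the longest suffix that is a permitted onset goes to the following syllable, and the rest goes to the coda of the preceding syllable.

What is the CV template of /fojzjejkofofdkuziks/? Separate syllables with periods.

CVC.CCVC.CV.CVCC.CV.CVCC

Nuclei (vowels): o, e, o, o, u, i → 6 syllables.
/o…e/ gap (V1→V2): /jzj/ — longest licit onset from the right is /zj/, leaving /j/ as coda.
/e…o/ gap (V2→V3): /jk/; trying suffixes from longest down, /k/ is the first permitted one, so coda /j/ | onset /k/.
/o…o/ gap (V3→V4): /f/ → onset of the next syllable (single consonants are always licit onsets).
/o…u/ gap (V4→V5): cluster /fdk/ — the longest permitted-onset suffix is /k/; onset = /k/, preceding coda = /fd/.
/u…i/ gap (V5→V6): just /z/ — single C goes to the following onset.
So the parse is foj.zjej.ko.fofd.ku.ziks.
Mapping each syllable to C/V: /foj/ → CVC, /zjej/ → CCVC, /ko/ → CV, /fofd/ → CVCC, /ku/ → CV, /ziks/ → CVCC.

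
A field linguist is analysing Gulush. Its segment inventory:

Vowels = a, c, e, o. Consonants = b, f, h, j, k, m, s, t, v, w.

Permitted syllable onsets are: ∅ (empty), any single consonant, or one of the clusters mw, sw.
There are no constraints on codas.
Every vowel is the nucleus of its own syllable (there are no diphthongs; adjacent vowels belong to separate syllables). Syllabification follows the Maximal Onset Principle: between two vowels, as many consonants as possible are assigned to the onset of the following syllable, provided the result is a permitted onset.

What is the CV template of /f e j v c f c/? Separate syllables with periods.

Nuclei (vowels): e, c, c → 3 syllables.
V1 /e/ – V2 /c/: cluster /jv/ — the longest permitted-onset suffix is /v/; onset = /v/, preceding coda = /j/.
V2 /c/ – V3 /c/: /f/ is a single consonant, so it becomes the next onset.
Putting it together: fej.vc.fc.
Mapping each syllable to C/V: /fej/ → CVC, /vc/ → CV, /fc/ → CV.

CVC.CV.CV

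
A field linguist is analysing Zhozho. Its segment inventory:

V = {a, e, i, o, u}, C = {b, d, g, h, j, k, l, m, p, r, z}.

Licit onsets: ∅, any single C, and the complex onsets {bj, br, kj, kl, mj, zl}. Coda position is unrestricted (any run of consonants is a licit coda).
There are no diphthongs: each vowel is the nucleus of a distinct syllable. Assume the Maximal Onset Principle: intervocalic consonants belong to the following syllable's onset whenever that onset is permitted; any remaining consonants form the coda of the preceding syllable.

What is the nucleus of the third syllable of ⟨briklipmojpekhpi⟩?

o

Vowels present: i, i, o, e, i; each is a nucleus, giving 5 syllables.
The third nucleus (vowel 3 from the left) is /o/.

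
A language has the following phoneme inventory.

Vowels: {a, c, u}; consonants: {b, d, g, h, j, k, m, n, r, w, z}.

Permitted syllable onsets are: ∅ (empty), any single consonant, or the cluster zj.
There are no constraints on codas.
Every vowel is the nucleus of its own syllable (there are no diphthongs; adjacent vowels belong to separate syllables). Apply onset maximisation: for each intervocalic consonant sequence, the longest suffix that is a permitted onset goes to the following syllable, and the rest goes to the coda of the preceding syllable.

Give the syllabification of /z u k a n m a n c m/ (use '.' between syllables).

Vowels present: u, a, a, c; each is a nucleus, giving 4 syllables.
/u…a/ gap (V1→V2): /k/ → onset of the next syllable (single consonants are always licit onsets).
/a…a/ gap (V2→V3): /nm/ — longest licit onset from the right is /m/, leaving /n/ as coda.
/a…c/ gap (V3→V4): /n/ is a single consonant, so it becomes the next onset.

zu.kan.ma.ncm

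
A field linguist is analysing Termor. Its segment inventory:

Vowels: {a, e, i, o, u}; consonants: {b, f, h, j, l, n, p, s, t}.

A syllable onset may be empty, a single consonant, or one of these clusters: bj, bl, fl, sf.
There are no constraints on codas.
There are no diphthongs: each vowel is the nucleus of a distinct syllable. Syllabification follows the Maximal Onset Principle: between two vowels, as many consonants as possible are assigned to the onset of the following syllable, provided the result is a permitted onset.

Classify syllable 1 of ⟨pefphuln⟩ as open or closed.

Vowels present: e, u; each is a nucleus, giving 2 syllables.
/e…u/ gap (V1→V2): cluster /fph/ — the longest permitted-onset suffix is /h/; onset = /h/, preceding coda = /fp/.
So the parse is pefp.huln.
Syllable 1 is /pefp/ with coda /fp/, so it is closed.

closed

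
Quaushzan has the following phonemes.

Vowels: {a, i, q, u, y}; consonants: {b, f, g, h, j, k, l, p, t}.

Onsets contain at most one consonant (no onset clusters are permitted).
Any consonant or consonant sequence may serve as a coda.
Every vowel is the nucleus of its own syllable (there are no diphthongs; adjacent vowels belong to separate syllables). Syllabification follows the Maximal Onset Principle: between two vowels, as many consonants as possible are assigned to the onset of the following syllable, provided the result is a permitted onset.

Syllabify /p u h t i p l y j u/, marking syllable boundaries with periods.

The vowels are u, i, y, u — 4 nuclei, so 4 syllables.
Between /u/ (V1) and /i/ (V2): /ht/ — longest licit onset from the right is /t/, leaving /h/ as coda.
Between /i/ (V2) and /y/ (V3): cluster /pl/ — the longest permitted-onset suffix is /l/; onset = /l/, preceding coda = /p/.
Between /y/ (V3) and /u/ (V4): just /j/ — single C goes to the following onset.

puh.tip.ly.ju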